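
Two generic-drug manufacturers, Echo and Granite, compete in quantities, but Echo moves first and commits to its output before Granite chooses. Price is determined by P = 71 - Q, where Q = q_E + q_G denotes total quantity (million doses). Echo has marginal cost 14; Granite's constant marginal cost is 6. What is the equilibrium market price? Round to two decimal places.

26.25

Solve by backward induction. Given q_E, the follower Granite maximises π_G = (71 - q_E - q_G)q_G - 6q_G.
Follower FOC: 65 - q_E - 2q_G = 0, so q_G(q_E) = (65 - q_E)/2.
Echo substitutes q_G(q_E) into its own profit: π_E = q_E(71 - q_E - (65 - q_E)/2) - 14q_E = (77/2 - (1/2)q_E)q_E - 14q_E.
The leader's first-order condition 49/2 - q_E = 0 yields q_E = 49/2.
Then q_G = (65 - 49/2)/2 = 81/4.
Total output Q = 179/4, so price P = 71 - 179/4 = 105/4.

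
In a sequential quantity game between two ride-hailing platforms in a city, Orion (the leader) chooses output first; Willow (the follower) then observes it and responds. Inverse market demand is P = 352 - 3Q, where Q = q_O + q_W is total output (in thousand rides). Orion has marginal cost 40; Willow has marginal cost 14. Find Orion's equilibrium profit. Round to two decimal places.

3408.17

Solve by backward induction. Given q_O, the follower Willow maximises π_W = (352 - 3q_O - 3q_W)q_W - 14q_W.
Setting the follower's marginal profit to zero, 338 - 3q_O - 6q_W = 0, i.e. q_W = (338 - 3q_O)/6.
The leader anticipates this reaction. Substituting into P = 352 - 3Q gives P = 183 - (3/2)q_O, so π_O = (183 - (3/2)q_O)q_O - 40q_O.
Maximising: ∂π_O/∂q_O = 143 - 3q_O = 0, giving q_O = 143/3.
Then q_W = (338 - 3·(143/3))/6 = 65/2.
Price P = 352 - 3·(481/6) = 223/2.
Orion's profit: (223/2 - 40)·(143/3) = 3408.1667.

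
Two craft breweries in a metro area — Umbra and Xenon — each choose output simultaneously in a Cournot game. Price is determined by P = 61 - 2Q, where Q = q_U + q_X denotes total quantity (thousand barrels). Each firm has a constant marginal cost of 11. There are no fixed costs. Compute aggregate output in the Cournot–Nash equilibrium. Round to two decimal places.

Each firm earns π_i = (61 - 2Q)q_i - 11q_i.
First-order condition (treating rivals' output as given): 50 - 4q_i - 2q_j = 0.
With identical firms every q_j equals q_i, so q_j = q_i and 50 = 6q_i, giving q_i = 25/3.
Total output Q = 25/3 + 25/3 = 50/3.

16.67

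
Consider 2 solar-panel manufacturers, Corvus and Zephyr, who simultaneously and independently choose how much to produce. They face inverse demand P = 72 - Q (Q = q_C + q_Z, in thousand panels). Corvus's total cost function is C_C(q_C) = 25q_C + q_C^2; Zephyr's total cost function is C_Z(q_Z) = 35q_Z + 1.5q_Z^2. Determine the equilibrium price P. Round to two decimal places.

Corvus's profit: π_C = (72 - Q)q_C - (25q_C + q_C²). Setting ∂π_C/∂q_C = 0: 47 - 4q_C - (q_Z) = 0.
Zephyr's profit: π_Z = (72 - Q)q_Z - (35q_Z + (3/2)q_Z²). Setting ∂π_Z/∂q_Z = 0: 37 - 5q_Z - (q_C) = 0.
Rearranging gives the reaction functions q_C = (47 - q_Z)/4 and q_Z = (37 - q_C)/5.
Solving the pair: q_C = 198/19, q_Z = 101/19.
Total output Q = 299/19, so price P = 72 - 299/19 = 1069/19.

56.26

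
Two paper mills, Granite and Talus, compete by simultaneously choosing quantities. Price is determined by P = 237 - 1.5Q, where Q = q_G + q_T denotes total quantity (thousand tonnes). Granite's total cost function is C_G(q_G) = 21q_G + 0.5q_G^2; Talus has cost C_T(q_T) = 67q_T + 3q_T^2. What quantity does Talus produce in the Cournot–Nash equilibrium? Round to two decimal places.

10.55

Granite's profit: π_G = (237 - 1.5Q)q_G - (21q_G + (1/2)q_G²). Setting ∂π_G/∂q_G = 0: 216 - 4q_G - (3/2)(q_T) = 0.
Talus's profit: π_T = (237 - 1.5Q)q_T - (67q_T + 3q_T²). Setting ∂π_T/∂q_T = 0: 170 - 9q_T - (3/2)(q_G) = 0.
Rearranging gives the reaction functions q_G = (216 - (3/2)q_T)/4 and q_T = (170 - (3/2)q_G)/9.
Substituting one into the other gives q_G = 50.0444 and q_T = 1424/135.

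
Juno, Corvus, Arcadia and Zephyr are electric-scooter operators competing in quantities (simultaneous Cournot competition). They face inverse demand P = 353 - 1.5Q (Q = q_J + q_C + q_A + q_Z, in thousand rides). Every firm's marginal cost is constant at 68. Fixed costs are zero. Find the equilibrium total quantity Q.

A representative firm's profit is π_i = q_i(353 - 1.5Q) - 68q_i.
Setting ∂π_i/∂q_i = 0 with rivals' quantities fixed: 285 - 3q_i - (3/2)·Σ_{j≠i} q_j = 0.
By symmetry each firm produces the same amount; substituting Σ_{j≠i} q_j = 3q_i yields q_i = 285/(15/2) = 38.
Total output Q = 38 + 38 + 38 + 38 = 152.

152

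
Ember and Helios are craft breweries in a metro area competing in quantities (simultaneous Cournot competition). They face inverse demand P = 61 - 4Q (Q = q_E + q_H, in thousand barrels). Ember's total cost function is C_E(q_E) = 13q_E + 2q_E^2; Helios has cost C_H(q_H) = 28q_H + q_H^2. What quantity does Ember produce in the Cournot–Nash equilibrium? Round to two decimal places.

3.35

Ember's profit: π_E = (61 - 4Q)q_E - (13q_E + 2q_E²). Setting ∂π_E/∂q_E = 0: 48 - 12q_E - 4(q_H) = 0.
Helios's first-order condition: 33 - 10q_H - 4(q_E) = 0.
So q_E = (48 - 4q_H)/12 and q_H = (33 - 4q_E)/10.
Solving the pair: q_E = 87/26, q_H = 51/26.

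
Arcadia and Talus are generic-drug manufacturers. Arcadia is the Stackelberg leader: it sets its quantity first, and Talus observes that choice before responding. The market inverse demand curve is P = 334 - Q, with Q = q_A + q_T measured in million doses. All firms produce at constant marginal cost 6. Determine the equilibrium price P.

Solve by backward induction. Given q_A, the follower Talus maximises π_T = (334 - q_A - q_T)q_T - 6q_T.
Setting the follower's marginal profit to zero, 328 - q_A - 2q_T = 0, i.e. q_T = (328 - q_A)/2.
The leader anticipates this reaction. Substituting into P = 334 - Q gives P = 170 - (1/2)q_A, so π_A = (170 - (1/2)q_A)q_A - 6q_A.
The leader's first-order condition 164 - q_A = 0 yields q_A = 164.
Then q_T = (328 - 164)/2 = 82.
Total output Q = 246, so price P = 334 - 246 = 88.

88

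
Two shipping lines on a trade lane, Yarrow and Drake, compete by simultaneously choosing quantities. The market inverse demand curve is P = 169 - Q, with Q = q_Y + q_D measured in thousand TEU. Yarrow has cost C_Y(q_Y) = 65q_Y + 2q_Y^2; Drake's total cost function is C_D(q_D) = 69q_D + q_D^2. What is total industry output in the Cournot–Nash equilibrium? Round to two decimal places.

Yarrow's profit: π_Y = (169 - Q)q_Y - (65q_Y + 2q_Y²). Setting ∂π_Y/∂q_Y = 0: 104 - 6q_Y - (q_D) = 0.
Drake's first-order condition: 100 - 4q_D - (q_Y) = 0.
Rearranging gives the reaction functions q_Y = (104 - q_D)/6 and q_D = (100 - q_Y)/4.
Substituting one into the other gives q_Y = 316/23 and q_D = 496/23.
Total output Q = 316/23 + 496/23 = 812/23.

35.30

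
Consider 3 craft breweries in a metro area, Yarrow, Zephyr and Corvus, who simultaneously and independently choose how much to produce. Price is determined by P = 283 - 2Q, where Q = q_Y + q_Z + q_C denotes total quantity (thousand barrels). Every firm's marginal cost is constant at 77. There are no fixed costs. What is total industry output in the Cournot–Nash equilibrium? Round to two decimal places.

77.25

A representative firm's profit is π_i = q_i(283 - 2Q) - 77q_i.
Setting ∂π_i/∂q_i = 0 with rivals' quantities fixed: 206 - 4q_i - 2·Σ_{j≠i} q_j = 0.
With identical firms every q_j equals q_i, so Σ_{j≠i} q_j = 2q_i and 206 = 8q_i, giving q_i = 103/4.
Total output Q = 103/4 + 103/4 + 103/4 = 309/4.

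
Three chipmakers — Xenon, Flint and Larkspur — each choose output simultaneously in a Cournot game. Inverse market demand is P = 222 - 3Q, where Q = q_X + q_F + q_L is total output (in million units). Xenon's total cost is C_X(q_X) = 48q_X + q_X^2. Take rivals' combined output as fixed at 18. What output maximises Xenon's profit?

15

With rivals' combined output fixed at 18, Xenon's profit is π_X = (222 - 3·18 - 3q_X)q_X - (48q_X + q_X²) = (168 - 3q_X)q_X - (48q_X + q_X²).
∂π_X/∂q_X = 120 - 8q_X = 0, so q_X = 15.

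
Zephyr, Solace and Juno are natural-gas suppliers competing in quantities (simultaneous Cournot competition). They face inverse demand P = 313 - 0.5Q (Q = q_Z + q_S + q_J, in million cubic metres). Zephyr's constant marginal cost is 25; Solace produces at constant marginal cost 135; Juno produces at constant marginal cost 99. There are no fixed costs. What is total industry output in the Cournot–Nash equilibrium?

340

Zephyr's profit: π_Z = (313 - 0.5Q)q_Z - (25q_Z). Setting ∂π_Z/∂q_Z = 0: 288 - q_Z - (1/2)(q_S + q_J) = 0.
Solace's first-order condition: 178 - q_S - (1/2)(q_Z + q_J) = 0.
Juno's first-order condition: 214 - q_J - (1/2)(q_Z + q_S) = 0.
Adding the 3 conditions: 680 − Q − Q = 0, i.e. Q = 340.
Back-substituting: q_Z = (288 − 170)/(1/2) = 236, q_S = (178 − 170)/(1/2) = 16, q_J = (214 − 170)/(1/2) = 88.
Total output Q = 236 + 16 + 88 = 340.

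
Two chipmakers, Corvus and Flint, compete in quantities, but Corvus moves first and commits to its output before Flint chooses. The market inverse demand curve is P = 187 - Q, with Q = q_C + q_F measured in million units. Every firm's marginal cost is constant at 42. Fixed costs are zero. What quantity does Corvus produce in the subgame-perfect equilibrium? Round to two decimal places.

Solve by backward induction. Given q_C, the follower Flint maximises π_F = (187 - q_C - q_F)q_F - 42q_F.
Follower FOC: 145 - q_C - 2q_F = 0, so q_F(q_C) = (145 - q_C)/2.
The leader anticipates this reaction. Substituting into P = 187 - Q gives P = 229/2 - (1/2)q_C, so π_C = (229/2 - (1/2)q_C)q_C - 42q_C.
Leader FOC: 145/2 - q_C = 0, so q_C = 145/2.
Then q_F = (145 - 145/2)/2 = 145/4.

72.50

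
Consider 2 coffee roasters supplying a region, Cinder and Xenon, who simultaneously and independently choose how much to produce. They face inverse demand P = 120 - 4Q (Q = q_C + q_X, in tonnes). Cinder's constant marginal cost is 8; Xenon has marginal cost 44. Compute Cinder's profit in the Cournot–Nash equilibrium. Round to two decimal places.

Cinder's profit: π_C = (120 - 4Q)q_C - (8q_C). Setting ∂π_C/∂q_C = 0: 112 - 8q_C - 4(q_X) = 0.
Xenon's first-order condition: 76 - 8q_X - 4(q_C) = 0.
Best responses: q_C = (112 - 4q_X)/8, q_X = (76 - 4q_C)/8.
Solving the pair: q_C = 37/3, q_X = 10/3.
Price P = 120 - 4·(47/3) = 172/3.
Cinder's profit: (172/3 - 8)·(37/3) = 608.4444.

608.44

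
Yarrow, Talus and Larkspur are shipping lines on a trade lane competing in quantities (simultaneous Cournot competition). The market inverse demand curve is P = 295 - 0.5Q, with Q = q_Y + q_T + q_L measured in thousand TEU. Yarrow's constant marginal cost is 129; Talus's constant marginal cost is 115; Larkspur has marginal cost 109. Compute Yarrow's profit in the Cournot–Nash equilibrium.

2178

Yarrow's profit: π_Y = (295 - 0.5Q)q_Y - (129q_Y). Setting ∂π_Y/∂q_Y = 0: 166 - q_Y - (1/2)(q_T + q_L) = 0.
Talus's first-order condition: 180 - q_T - (1/2)(q_Y + q_L) = 0.
Larkspur's profit: π_L = (295 - 0.5Q)q_L - (109q_L). Setting ∂π_L/∂q_L = 0: 186 - q_L - (1/2)(q_Y + q_T) = 0.
Adding the 3 first-order conditions: 532 − 2Q = 0, so Q = 266.
Back-substituting: q_Y = (166 − 133)/(1/2) = 66, q_T = (180 − 133)/(1/2) = 94, q_L = (186 − 133)/(1/2) = 106.
Price P = 295 - (1/2)·266 = 162.
Yarrow's profit: (162 - 129)·66 = 2178.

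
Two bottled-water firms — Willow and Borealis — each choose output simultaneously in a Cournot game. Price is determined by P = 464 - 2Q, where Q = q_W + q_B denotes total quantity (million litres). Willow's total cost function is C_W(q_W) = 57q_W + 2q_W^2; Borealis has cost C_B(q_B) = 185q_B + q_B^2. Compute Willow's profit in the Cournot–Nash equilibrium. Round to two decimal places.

7333.59

Willow's profit: π_W = (464 - 2Q)q_W - (57q_W + 2q_W²). Setting ∂π_W/∂q_W = 0: 407 - 8q_W - 2(q_B) = 0.
Borealis's first-order condition: 279 - 6q_B - 2(q_W) = 0.
Best responses: q_W = (407 - 2q_B)/8, q_B = (279 - 2q_W)/6.
Substituting one into the other gives q_W = 471/11 and q_B = 709/22.
Price P = 464 - 2·(1651/22) = 313.9091.
Willow's profit: 313.9091·(471/11) - 57·(471/11) - 2(471/11)² = 7333.5868.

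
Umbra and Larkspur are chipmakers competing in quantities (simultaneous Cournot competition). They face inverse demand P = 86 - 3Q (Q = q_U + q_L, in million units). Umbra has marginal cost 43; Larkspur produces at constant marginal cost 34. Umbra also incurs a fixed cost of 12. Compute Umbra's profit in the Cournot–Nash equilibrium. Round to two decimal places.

Umbra's profit: π_U = (86 - 3Q)q_U - (43q_U). Setting ∂π_U/∂q_U = 0: 43 - 6q_U - 3(q_L) = 0.
Larkspur's profit: π_L = (86 - 3Q)q_L - (34q_L). Setting ∂π_L/∂q_L = 0: 52 - 6q_L - 3(q_U) = 0.
Best responses: q_U = (43 - 3q_L)/6, q_L = (52 - 3q_U)/6.
Solving the pair: q_U = 34/9, q_L = 61/9.
Price P = 86 - 3·(95/9) = 163/3.
Umbra's profit: (163/3 - 43)·(34/9) - 12 = 832/27.

30.81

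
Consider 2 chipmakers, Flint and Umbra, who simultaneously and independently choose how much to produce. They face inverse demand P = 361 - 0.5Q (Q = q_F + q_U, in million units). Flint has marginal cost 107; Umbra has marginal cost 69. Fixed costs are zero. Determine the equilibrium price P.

179

Flint's profit: π_F = (361 - 0.5Q)q_F - (107q_F). Setting ∂π_F/∂q_F = 0: 254 - q_F - (1/2)(q_U) = 0.
Umbra's first-order condition: 292 - q_U - (1/2)(q_F) = 0.
So q_F = (254 - (1/2)q_U) and q_U = (292 - (1/2)q_F).
Solving the pair: q_F = 144, q_U = 220.
Total output Q = 364, so price P = 361 - (1/2)·364 = 179.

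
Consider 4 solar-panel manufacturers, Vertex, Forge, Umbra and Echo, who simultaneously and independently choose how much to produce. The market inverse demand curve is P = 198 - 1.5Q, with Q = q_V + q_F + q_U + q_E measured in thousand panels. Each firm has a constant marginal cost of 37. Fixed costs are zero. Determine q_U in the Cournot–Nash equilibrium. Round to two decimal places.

A representative firm's profit is π_i = q_i(198 - 1.5Q) - 37q_i.
Setting ∂π_i/∂q_i = 0 with rivals' quantities fixed: 161 - 3q_i - (3/2)·Σ_{j≠i} q_j = 0.
With identical firms every q_j equals q_i, so Σ_{j≠i} q_j = 3q_i and 161 = (15/2)q_i, giving q_i = 322/15.

21.47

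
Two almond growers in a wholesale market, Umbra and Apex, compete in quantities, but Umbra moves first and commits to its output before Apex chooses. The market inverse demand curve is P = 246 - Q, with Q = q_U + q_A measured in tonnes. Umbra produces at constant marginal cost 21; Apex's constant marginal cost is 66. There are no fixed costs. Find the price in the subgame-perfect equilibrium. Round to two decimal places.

88.50

Solve by backward induction. Given q_U, the follower Apex maximises π_A = (246 - q_U - q_A)q_A - 66q_A.
∂π_A/∂q_A = 180 - q_U - 2q_A = 0 gives the reaction function q_A = (180 - q_U)/2.
The leader anticipates this reaction. Substituting into P = 246 - Q gives P = 156 - (1/2)q_U, so π_U = (156 - (1/2)q_U)q_U - 21q_U.
Leader FOC: 135 - q_U = 0, so q_U = 135.
Then q_A = (180 - 135)/2 = 45/2.
Total output Q = 315/2, so price P = 246 - 315/2 = 177/2.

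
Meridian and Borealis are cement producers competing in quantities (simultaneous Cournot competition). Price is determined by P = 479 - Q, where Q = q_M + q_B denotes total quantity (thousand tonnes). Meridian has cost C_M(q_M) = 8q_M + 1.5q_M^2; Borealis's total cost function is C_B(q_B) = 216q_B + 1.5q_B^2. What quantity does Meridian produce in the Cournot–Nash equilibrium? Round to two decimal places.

87.17

Meridian's profit: π_M = (479 - Q)q_M - (8q_M + (3/2)q_M²). Setting ∂π_M/∂q_M = 0: 471 - 5q_M - (q_B) = 0.
Borealis's first-order condition: 263 - 5q_B - (q_M) = 0.
So q_M = (471 - q_B)/5 and q_B = (263 - q_M)/5.
Substituting one into the other gives q_M = 523/6 and q_B = 211/6.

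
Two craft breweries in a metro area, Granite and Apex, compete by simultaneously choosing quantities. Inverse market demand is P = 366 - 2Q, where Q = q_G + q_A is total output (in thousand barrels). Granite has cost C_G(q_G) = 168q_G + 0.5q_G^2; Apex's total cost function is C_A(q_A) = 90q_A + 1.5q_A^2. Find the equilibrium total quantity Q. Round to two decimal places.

58.65

Granite's profit: π_G = (366 - 2Q)q_G - (168q_G + (1/2)q_G²). Setting ∂π_G/∂q_G = 0: 198 - 5q_G - 2(q_A) = 0.
Apex's profit: π_A = (366 - 2Q)q_A - (90q_A + (3/2)q_A²). Setting ∂π_A/∂q_A = 0: 276 - 7q_A - 2(q_G) = 0.
Best responses: q_G = (198 - 2q_A)/5, q_A = (276 - 2q_G)/7.
Solving the pair: q_G = 834/31, q_A = 984/31.
Total output Q = 834/31 + 984/31 = 1818/31.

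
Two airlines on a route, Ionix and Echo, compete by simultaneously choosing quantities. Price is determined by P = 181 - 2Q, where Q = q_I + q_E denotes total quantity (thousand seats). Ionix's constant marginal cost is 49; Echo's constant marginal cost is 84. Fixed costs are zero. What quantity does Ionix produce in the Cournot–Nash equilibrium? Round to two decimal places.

Ionix's profit: π_I = (181 - 2Q)q_I - (49q_I). Setting ∂π_I/∂q_I = 0: 132 - 4q_I - 2(q_E) = 0.
Echo's first-order condition: 97 - 4q_E - 2(q_I) = 0.
Rearranging gives the reaction functions q_I = (132 - 2q_E)/4 and q_E = (97 - 2q_I)/4.
Substituting one into the other gives q_I = 167/6 and q_E = 31/3.

27.83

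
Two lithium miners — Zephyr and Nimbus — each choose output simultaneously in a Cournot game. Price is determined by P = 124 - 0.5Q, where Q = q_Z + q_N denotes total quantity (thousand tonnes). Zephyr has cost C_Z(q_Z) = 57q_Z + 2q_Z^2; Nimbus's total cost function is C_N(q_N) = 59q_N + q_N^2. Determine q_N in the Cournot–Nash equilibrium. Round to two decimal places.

19.76

Zephyr's profit: π_Z = (124 - 0.5Q)q_Z - (57q_Z + 2q_Z²). Setting ∂π_Z/∂q_Z = 0: 67 - 5q_Z - (1/2)(q_N) = 0.
Nimbus's profit: π_N = (124 - 0.5Q)q_N - (59q_N + q_N²). Setting ∂π_N/∂q_N = 0: 65 - 3q_N - (1/2)(q_Z) = 0.
Rearranging gives the reaction functions q_Z = (67 - (1/2)q_N)/5 and q_N = (65 - (1/2)q_Z)/3.
Substituting one into the other gives q_Z = 674/59 and q_N = 1166/59.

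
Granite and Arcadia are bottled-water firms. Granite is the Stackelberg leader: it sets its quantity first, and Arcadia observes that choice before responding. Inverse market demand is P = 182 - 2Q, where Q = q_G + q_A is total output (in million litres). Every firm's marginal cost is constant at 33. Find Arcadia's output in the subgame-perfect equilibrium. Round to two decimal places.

Solve by backward induction. Given q_G, the follower Arcadia maximises π_A = (182 - 2q_G - 2q_A)q_A - 33q_A.
Setting the follower's marginal profit to zero, 149 - 2q_G - 4q_A = 0, i.e. q_A = (149 - 2q_G)/4.
The leader anticipates this reaction. Substituting into P = 182 - 2Q gives P = 215/2 - q_G, so π_G = (215/2 - q_G)q_G - 33q_G.
Leader FOC: 149/2 - 2q_G = 0, so q_G = 149/4.
Then q_A = (149 - 2·(149/4))/4 = 149/8.

18.63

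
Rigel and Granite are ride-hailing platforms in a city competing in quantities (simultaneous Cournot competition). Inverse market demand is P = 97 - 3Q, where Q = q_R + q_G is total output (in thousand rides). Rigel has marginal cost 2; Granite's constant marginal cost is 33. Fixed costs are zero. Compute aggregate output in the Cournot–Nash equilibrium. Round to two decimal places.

17.67

Rigel's profit: π_R = (97 - 3Q)q_R - (2q_R). Setting ∂π_R/∂q_R = 0: 95 - 6q_R - 3(q_G) = 0.
Granite's first-order condition: 64 - 6q_G - 3(q_R) = 0.
Rearranging gives the reaction functions q_R = (95 - 3q_G)/6 and q_G = (64 - 3q_R)/6.
Solving the pair: q_R = 14, q_G = 11/3.
Total output Q = 14 + 11/3 = 53/3.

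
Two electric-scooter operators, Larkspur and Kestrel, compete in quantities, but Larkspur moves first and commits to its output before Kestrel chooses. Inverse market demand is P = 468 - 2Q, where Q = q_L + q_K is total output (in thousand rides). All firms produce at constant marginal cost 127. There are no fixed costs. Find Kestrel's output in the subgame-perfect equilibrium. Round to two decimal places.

Solve by backward induction. Given q_L, the follower Kestrel maximises π_K = (468 - 2q_L - 2q_K)q_K - 127q_K.
Follower FOC: 341 - 2q_L - 4q_K = 0, so q_K(q_L) = (341 - 2q_L)/4.
Larkspur substitutes q_K(q_L) into its own profit: π_L = q_L(468 - 2q_L - (341 - 2q_L)/2) - 127q_L = (595/2 - q_L)q_L - 127q_L.
Maximising: ∂π_L/∂q_L = 341/2 - 2q_L = 0, giving q_L = 341/4.
Then q_K = (341 - 2·(341/4))/4 = 341/8.

42.63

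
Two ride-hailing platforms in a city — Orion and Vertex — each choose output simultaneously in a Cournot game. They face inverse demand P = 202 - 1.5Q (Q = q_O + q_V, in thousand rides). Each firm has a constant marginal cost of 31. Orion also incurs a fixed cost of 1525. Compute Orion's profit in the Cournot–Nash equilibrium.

641

A representative firm's profit is π_i = q_i(202 - 1.5Q) - 31q_i.
Setting ∂π_i/∂q_i = 0 with rivals' quantities fixed: 171 - 3q_i - (3/2)q_j = 0.
With identical firms every q_j equals q_i, so q_j = q_i and 171 = (9/2)q_i, giving q_i = 38.
Price P = 202 - (3/2)·76 = 88.
Orion's profit: (88 - 31)·38 - 1525 = 641.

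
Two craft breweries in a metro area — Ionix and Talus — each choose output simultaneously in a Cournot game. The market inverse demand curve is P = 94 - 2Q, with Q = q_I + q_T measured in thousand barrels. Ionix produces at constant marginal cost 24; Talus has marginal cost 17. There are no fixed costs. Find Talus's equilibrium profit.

392

Ionix's profit: π_I = (94 - 2Q)q_I - (24q_I). Setting ∂π_I/∂q_I = 0: 70 - 4q_I - 2(q_T) = 0.
Talus's profit: π_T = (94 - 2Q)q_T - (17q_T). Setting ∂π_T/∂q_T = 0: 77 - 4q_T - 2(q_I) = 0.
Best responses: q_I = (70 - 2q_T)/4, q_T = (77 - 2q_I)/4.
Solving the pair: q_I = 21/2, q_T = 14.
Price P = 94 - 2·(49/2) = 45.
Talus's profit: (45 - 17)·14 = 392.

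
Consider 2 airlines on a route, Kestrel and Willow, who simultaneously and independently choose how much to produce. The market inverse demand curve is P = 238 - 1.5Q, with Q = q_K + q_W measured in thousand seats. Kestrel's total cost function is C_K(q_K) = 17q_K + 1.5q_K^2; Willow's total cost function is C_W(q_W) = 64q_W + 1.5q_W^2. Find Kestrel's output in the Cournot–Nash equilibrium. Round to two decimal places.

Kestrel's profit: π_K = (238 - 1.5Q)q_K - (17q_K + (3/2)q_K²). Setting ∂π_K/∂q_K = 0: 221 - 6q_K - (3/2)(q_W) = 0.
Willow's first-order condition: 174 - 6q_W - (3/2)(q_K) = 0.
Rearranging gives the reaction functions q_K = (221 - (3/2)q_W)/6 and q_W = (174 - (3/2)q_K)/6.
Solving the pair: q_K = 284/9, q_W = 190/9.

31.56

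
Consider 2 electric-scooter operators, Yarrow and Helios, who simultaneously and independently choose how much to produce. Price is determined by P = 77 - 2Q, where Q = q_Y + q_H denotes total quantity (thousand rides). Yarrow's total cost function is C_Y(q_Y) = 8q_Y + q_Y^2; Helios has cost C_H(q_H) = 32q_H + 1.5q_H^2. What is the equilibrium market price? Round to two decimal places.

Yarrow's profit: π_Y = (77 - 2Q)q_Y - (8q_Y + q_Y²). Setting ∂π_Y/∂q_Y = 0: 69 - 6q_Y - 2(q_H) = 0.
Helios's first-order condition: 45 - 7q_H - 2(q_Y) = 0.
Rearranging gives the reaction functions q_Y = (69 - 2q_H)/6 and q_H = (45 - 2q_Y)/7.
Substituting one into the other gives q_Y = 393/38 and q_H = 66/19.
Total output Q = 525/38, so price P = 77 - 2·(525/38) = 938/19.

49.37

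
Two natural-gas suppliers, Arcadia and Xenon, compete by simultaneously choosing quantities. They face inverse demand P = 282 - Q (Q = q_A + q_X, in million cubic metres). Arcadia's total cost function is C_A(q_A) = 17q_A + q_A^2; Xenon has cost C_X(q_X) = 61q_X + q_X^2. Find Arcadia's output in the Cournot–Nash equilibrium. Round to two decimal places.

55.93

Arcadia's profit: π_A = (282 - Q)q_A - (17q_A + q_A²). Setting ∂π_A/∂q_A = 0: 265 - 4q_A - (q_X) = 0.
Xenon's profit: π_X = (282 - Q)q_X - (61q_X + q_X²). Setting ∂π_X/∂q_X = 0: 221 - 4q_X - (q_A) = 0.
Rearranging gives the reaction functions q_A = (265 - q_X)/4 and q_X = (221 - q_A)/4.
Substituting one into the other gives q_A = 839/15 and q_X = 619/15.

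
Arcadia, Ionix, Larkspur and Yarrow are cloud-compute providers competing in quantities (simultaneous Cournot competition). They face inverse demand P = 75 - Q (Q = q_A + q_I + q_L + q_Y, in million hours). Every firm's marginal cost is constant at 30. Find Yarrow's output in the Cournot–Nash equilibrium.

A representative firm's profit is π_i = q_i(75 - Q) - 30q_i.
Setting ∂π_i/∂q_i = 0 with rivals' quantities fixed: 45 - 2q_i - Σ_{j≠i} q_j = 0.
With identical firms every q_j equals q_i, so Σ_{j≠i} q_j = 3q_i and 45 = 5q_i, giving q_i = 9.

9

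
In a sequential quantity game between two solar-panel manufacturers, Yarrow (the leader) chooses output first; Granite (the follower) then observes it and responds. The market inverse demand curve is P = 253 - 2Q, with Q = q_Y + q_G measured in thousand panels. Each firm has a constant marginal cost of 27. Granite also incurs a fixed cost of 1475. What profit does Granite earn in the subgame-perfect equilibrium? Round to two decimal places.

121.13

Solve by backward induction. Given q_Y, the follower Granite maximises π_G = (253 - 2q_Y - 2q_G)q_G - 27q_G.
Setting the follower's marginal profit to zero, 226 - 2q_Y - 4q_G = 0, i.e. q_G = (226 - 2q_Y)/4.
The leader anticipates this reaction. Substituting into P = 253 - 2Q gives P = 140 - q_Y, so π_Y = (140 - q_Y)q_Y - 27q_Y.
Leader FOC: 113 - 2q_Y = 0, so q_Y = 113/2.
Then q_G = (226 - 2·(113/2))/4 = 113/4.
Price P = 253 - 2·(339/4) = 167/2.
Granite's profit: (167/2 - 27)·(113/4) - 1475 = 969/8.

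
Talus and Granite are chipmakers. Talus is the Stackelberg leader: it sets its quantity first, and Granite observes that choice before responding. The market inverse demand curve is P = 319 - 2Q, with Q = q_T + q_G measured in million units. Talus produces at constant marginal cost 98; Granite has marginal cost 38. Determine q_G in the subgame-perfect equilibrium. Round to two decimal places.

The follower Granite best-responds to any q_T: π_G = (319 - 2Q)q_G - 38q_G.
Follower FOC: 281 - 2q_T - 4q_G = 0, so q_G(q_T) = (281 - 2q_T)/4.
The leader anticipates this reaction. Substituting into P = 319 - 2Q gives P = 357/2 - q_T, so π_T = (357/2 - q_T)q_T - 98q_T.
Leader FOC: 161/2 - 2q_T = 0, so q_T = 161/4.
Then q_G = (281 - 2·(161/4))/4 = 401/8.

50.13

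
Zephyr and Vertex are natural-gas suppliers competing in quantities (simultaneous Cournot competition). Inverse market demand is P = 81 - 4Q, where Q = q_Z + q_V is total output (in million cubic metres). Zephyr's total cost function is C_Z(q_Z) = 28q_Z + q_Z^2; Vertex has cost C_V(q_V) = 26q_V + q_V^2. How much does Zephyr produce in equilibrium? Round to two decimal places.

3.69

Zephyr's profit: π_Z = (81 - 4Q)q_Z - (28q_Z + q_Z²). Setting ∂π_Z/∂q_Z = 0: 53 - 10q_Z - 4(q_V) = 0.
Vertex's first-order condition: 55 - 10q_V - 4(q_Z) = 0.
Rearranging gives the reaction functions q_Z = (53 - 4q_V)/10 and q_V = (55 - 4q_Z)/10.
Substituting one into the other gives q_Z = 155/42 and q_V = 169/42.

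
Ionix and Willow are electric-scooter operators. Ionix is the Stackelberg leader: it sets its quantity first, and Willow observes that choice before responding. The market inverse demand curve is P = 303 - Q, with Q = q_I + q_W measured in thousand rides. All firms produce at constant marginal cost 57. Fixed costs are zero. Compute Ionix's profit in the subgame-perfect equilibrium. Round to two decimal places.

7564.50

The follower Willow best-responds to any q_I: π_W = (303 - Q)q_W - 57q_W.
∂π_W/∂q_W = 246 - q_I - 2q_W = 0 gives the reaction function q_W = (246 - q_I)/2.
Ionix substitutes q_W(q_I) into its own profit: π_I = q_I(303 - q_I - (246 - q_I)/2) - 57q_I = (180 - (1/2)q_I)q_I - 57q_I.
Leader FOC: 123 - q_I = 0, so q_I = 123.
Then q_W = (246 - 123)/2 = 123/2.
Price P = 303 - 369/2 = 237/2.
Ionix's profit: (237/2 - 57)·123 = 7564.5000.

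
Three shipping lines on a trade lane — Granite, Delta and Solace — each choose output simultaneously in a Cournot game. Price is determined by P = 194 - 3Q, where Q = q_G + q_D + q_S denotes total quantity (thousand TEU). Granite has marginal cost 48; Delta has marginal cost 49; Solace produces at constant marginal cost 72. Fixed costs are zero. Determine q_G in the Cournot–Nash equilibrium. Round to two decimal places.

14.25

Granite's profit: π_G = (194 - 3Q)q_G - (48q_G). Setting ∂π_G/∂q_G = 0: 146 - 6q_G - 3(q_D + q_S) = 0.
Delta's profit: π_D = (194 - 3Q)q_D - (49q_D). Setting ∂π_D/∂q_D = 0: 145 - 6q_D - 3(q_G + q_S) = 0.
Solace's first-order condition: 122 - 6q_S - 3(q_G + q_D) = 0.
Adding the 3 first-order conditions: 413 − 12Q = 0, so Q = 413/12.
Back-substituting: q_G = (146 − 413/4)/3 = 57/4, q_D = (145 − 413/4)/3 = 167/12, q_S = (122 − 413/4)/3 = 25/4.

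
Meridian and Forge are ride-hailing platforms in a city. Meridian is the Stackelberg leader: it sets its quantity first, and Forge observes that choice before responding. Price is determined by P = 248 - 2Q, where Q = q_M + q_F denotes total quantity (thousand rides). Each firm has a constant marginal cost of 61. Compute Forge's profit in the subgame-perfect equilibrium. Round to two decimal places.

The follower Forge best-responds to any q_M: π_F = (248 - 2Q)q_F - 61q_F.
∂π_F/∂q_F = 187 - 2q_M - 4q_F = 0 gives the reaction function q_F = (187 - 2q_M)/4.
Meridian substitutes q_F(q_M) into its own profit: π_M = q_M(248 - 2q_M - (187 - 2q_M)/2) - 61q_M = (309/2 - q_M)q_M - 61q_M.
The leader's first-order condition 187/2 - 2q_M = 0 yields q_M = 187/4.
Then q_F = (187 - 2·(187/4))/4 = 187/8.
Price P = 248 - 2·(561/8) = 431/4.
Forge's profit: (431/4 - 61)·(187/8) = 1092.7813.

1092.78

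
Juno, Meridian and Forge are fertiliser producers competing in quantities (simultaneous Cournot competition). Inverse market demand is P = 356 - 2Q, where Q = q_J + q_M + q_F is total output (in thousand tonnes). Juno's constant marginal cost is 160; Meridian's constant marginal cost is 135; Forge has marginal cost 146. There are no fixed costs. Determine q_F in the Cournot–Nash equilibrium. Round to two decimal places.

Juno's profit: π_J = (356 - 2Q)q_J - (160q_J). Setting ∂π_J/∂q_J = 0: 196 - 4q_J - 2(q_M + q_F) = 0.
Meridian's profit: π_M = (356 - 2Q)q_M - (135q_M). Setting ∂π_M/∂q_M = 0: 221 - 4q_M - 2(q_J + q_F) = 0.
Forge's profit: π_F = (356 - 2Q)q_F - (146q_F). Setting ∂π_F/∂q_F = 0: 210 - 4q_F - 2(q_J + q_M) = 0.
Adding the 3 conditions: 627 − 4Q − 4Q = 0, i.e. Q = 627/8.
Back-substituting: q_J = (196 − 627/4)/2 = 157/8, q_M = (221 − 627/4)/2 = 257/8, q_F = (210 − 627/4)/2 = 213/8.

26.63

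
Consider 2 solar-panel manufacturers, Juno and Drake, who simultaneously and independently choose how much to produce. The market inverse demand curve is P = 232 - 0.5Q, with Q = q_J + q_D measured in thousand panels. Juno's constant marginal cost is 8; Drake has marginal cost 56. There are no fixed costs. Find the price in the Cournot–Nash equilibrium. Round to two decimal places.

98.67

Juno's profit: π_J = (232 - 0.5Q)q_J - (8q_J). Setting ∂π_J/∂q_J = 0: 224 - q_J - (1/2)(q_D) = 0.
Drake's first-order condition: 176 - q_D - (1/2)(q_J) = 0.
Best responses: q_J = (224 - (1/2)q_D), q_D = (176 - (1/2)q_J).
Substituting one into the other gives q_J = 544/3 and q_D = 256/3.
Total output Q = 800/3, so price P = 232 - (1/2)·(800/3) = 296/3.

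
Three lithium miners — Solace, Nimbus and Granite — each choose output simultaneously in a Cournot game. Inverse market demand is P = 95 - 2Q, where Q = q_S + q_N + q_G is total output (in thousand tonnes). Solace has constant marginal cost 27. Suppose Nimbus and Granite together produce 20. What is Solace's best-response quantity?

7

With rivals' combined output fixed at 20, Solace's profit is π_S = (95 - 2·20 - 2q_S)q_S - (27q_S) = (55 - 2q_S)q_S - (27q_S).
∂π_S/∂q_S = 28 - 4q_S = 0, so q_S = 7.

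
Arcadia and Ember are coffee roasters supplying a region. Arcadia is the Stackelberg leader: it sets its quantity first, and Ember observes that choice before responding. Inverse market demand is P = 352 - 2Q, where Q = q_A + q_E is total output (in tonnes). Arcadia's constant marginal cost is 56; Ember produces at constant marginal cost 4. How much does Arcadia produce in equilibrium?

61

Solve by backward induction. Given q_A, the follower Ember maximises π_E = (352 - 2q_A - 2q_E)q_E - 4q_E.
∂π_E/∂q_E = 348 - 2q_A - 4q_E = 0 gives the reaction function q_E = (348 - 2q_A)/4.
The leader anticipates this reaction. Substituting into P = 352 - 2Q gives P = 178 - q_A, so π_A = (178 - q_A)q_A - 56q_A.
Leader FOC: 122 - 2q_A = 0, so q_A = 61.
Then q_E = (348 - 2·61)/4 = 113/2.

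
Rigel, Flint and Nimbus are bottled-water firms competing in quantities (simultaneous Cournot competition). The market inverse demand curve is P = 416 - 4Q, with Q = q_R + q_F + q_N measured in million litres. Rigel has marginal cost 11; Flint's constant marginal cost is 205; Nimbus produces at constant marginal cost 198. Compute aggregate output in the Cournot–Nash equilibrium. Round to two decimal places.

Rigel's profit: π_R = (416 - 4Q)q_R - (11q_R). Setting ∂π_R/∂q_R = 0: 405 - 8q_R - 4(q_F + q_N) = 0.
Flint's profit: π_F = (416 - 4Q)q_F - (205q_F). Setting ∂π_F/∂q_F = 0: 211 - 8q_F - 4(q_R + q_N) = 0.
Nimbus's profit: π_N = (416 - 4Q)q_N - (198q_N). Setting ∂π_N/∂q_N = 0: 218 - 8q_N - 4(q_R + q_F) = 0.
Adding the 3 first-order conditions: 834 − 16Q = 0, so Q = 417/8.
Back-substituting: q_R = (405 − 417/2)/4 = 393/8, q_F = (211 − 417/2)/4 = 5/8, q_N = (218 − 417/2)/4 = 19/8.
Total output Q = 393/8 + 5/8 + 19/8 = 417/8.

52.13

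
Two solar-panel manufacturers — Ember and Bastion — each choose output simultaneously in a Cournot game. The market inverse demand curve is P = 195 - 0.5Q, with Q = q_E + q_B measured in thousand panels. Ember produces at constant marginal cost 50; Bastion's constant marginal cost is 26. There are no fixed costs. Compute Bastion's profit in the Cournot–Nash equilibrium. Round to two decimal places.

8277.56

Ember's profit: π_E = (195 - 0.5Q)q_E - (50q_E). Setting ∂π_E/∂q_E = 0: 145 - q_E - (1/2)(q_B) = 0.
Bastion's first-order condition: 169 - q_B - (1/2)(q_E) = 0.
Rearranging gives the reaction functions q_E = (145 - (1/2)q_B) and q_B = (169 - (1/2)q_E).
Solving the pair: q_E = 242/3, q_B = 386/3.
Price P = 195 - (1/2)·(628/3) = 271/3.
Bastion's profit: (271/3 - 26)·(386/3) = 8277.5556.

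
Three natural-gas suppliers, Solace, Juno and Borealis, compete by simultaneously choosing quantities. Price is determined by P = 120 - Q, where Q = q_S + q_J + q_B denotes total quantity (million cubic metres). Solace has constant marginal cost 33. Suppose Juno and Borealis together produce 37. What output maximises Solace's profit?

With rivals' combined output fixed at 37, Solace's profit is π_S = (120 - 37 - q_S)q_S - (33q_S) = (83 - q_S)q_S - (33q_S).
∂π_S/∂q_S = 50 - 2q_S = 0, so q_S = 25.

25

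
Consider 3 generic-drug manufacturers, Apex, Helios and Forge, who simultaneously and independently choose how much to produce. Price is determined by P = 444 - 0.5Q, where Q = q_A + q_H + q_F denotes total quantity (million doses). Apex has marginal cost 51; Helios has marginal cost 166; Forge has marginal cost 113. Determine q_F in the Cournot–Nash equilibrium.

161

Apex's profit: π_A = (444 - 0.5Q)q_A - (51q_A). Setting ∂π_A/∂q_A = 0: 393 - q_A - (1/2)(q_H + q_F) = 0.
Helios's profit: π_H = (444 - 0.5Q)q_H - (166q_H). Setting ∂π_H/∂q_H = 0: 278 - q_H - (1/2)(q_A + q_F) = 0.
Forge's first-order condition: 331 - q_F - (1/2)(q_A + q_H) = 0.
Adding the 3 first-order conditions: 1002 − 2Q = 0, so Q = 501.
Back-substituting: q_A = (393 − 501/2)/(1/2) = 285, q_H = (278 − 501/2)/(1/2) = 55, q_F = (331 − 501/2)/(1/2) = 161.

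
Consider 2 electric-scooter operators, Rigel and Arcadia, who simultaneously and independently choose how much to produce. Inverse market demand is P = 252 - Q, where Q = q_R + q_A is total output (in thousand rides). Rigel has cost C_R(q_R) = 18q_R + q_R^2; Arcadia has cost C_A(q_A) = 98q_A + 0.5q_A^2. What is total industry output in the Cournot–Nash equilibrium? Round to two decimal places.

Rigel's profit: π_R = (252 - Q)q_R - (18q_R + q_R²). Setting ∂π_R/∂q_R = 0: 234 - 4q_R - (q_A) = 0.
Arcadia's profit: π_A = (252 - Q)q_A - (98q_A + (1/2)q_A²). Setting ∂π_A/∂q_A = 0: 154 - 3q_A - (q_R) = 0.
Rearranging gives the reaction functions q_R = (234 - q_A)/4 and q_A = (154 - q_R)/3.
Solving the pair: q_R = 548/11, q_A = 382/11.
Total output Q = 548/11 + 382/11 = 930/11.

84.55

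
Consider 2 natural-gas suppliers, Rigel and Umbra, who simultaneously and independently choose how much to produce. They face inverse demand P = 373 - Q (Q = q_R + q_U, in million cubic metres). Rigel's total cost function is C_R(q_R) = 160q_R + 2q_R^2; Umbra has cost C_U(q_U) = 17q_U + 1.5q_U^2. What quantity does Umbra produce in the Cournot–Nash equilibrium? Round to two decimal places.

66.31

Rigel's profit: π_R = (373 - Q)q_R - (160q_R + 2q_R²). Setting ∂π_R/∂q_R = 0: 213 - 6q_R - (q_U) = 0.
Umbra's profit: π_U = (373 - Q)q_U - (17q_U + (3/2)q_U²). Setting ∂π_U/∂q_U = 0: 356 - 5q_U - (q_R) = 0.
Rearranging gives the reaction functions q_R = (213 - q_U)/6 and q_U = (356 - q_R)/5.
Solving the pair: q_R = 709/29, q_U = 1923/29.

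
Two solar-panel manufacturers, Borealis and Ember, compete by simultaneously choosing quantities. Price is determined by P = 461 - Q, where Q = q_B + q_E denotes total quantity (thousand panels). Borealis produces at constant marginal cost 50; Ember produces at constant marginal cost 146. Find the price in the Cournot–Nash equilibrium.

219

Borealis's profit: π_B = (461 - Q)q_B - (50q_B). Setting ∂π_B/∂q_B = 0: 411 - 2q_B - (q_E) = 0.
Ember's profit: π_E = (461 - Q)q_E - (146q_E). Setting ∂π_E/∂q_E = 0: 315 - 2q_E - (q_B) = 0.
So q_B = (411 - q_E)/2 and q_E = (315 - q_B)/2.
Solving the pair: q_B = 169, q_E = 73.
Total output Q = 242, so price P = 461 - 242 = 219.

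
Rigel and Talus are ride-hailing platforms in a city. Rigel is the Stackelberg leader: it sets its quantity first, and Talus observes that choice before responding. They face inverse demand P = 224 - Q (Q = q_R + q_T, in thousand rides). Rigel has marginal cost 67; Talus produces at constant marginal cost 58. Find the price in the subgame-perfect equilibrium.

104

Solve by backward induction. Given q_R, the follower Talus maximises π_T = (224 - q_R - q_T)q_T - 58q_T.
Follower FOC: 166 - q_R - 2q_T = 0, so q_T(q_R) = (166 - q_R)/2.
The leader anticipates this reaction. Substituting into P = 224 - Q gives P = 141 - (1/2)q_R, so π_R = (141 - (1/2)q_R)q_R - 67q_R.
Leader FOC: 74 - q_R = 0, so q_R = 74.
Then q_T = (166 - 74)/2 = 46.
Total output Q = 120, so price P = 224 - 120 = 104.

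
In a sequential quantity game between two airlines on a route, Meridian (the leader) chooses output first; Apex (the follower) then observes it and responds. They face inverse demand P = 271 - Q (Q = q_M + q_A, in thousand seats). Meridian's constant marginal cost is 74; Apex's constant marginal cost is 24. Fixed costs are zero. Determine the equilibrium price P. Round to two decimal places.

Solve by backward induction. Given q_M, the follower Apex maximises π_A = (271 - q_M - q_A)q_A - 24q_A.
∂π_A/∂q_A = 247 - q_M - 2q_A = 0 gives the reaction function q_A = (247 - q_M)/2.
Meridian substitutes q_A(q_M) into its own profit: π_M = q_M(271 - q_M - (247 - q_M)/2) - 74q_M = (295/2 - (1/2)q_M)q_M - 74q_M.
The leader's first-order condition 147/2 - q_M = 0 yields q_M = 147/2.
Then q_A = (247 - 147/2)/2 = 347/4.
Total output Q = 641/4, so price P = 271 - 641/4 = 443/4.

110.75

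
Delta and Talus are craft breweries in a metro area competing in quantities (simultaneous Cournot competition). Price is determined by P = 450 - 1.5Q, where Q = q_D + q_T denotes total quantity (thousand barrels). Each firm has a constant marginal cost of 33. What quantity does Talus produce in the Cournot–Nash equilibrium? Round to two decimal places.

Each firm earns π_i = (450 - 1.5Q)q_i - 33q_i.
Setting ∂π_i/∂q_i = 0 with rivals' quantities fixed: 417 - 3q_i - (3/2)q_j = 0.
By symmetry each firm produces the same amount; substituting q_j = q_i yields q_i = 417/(9/2) = 278/3.

92.67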